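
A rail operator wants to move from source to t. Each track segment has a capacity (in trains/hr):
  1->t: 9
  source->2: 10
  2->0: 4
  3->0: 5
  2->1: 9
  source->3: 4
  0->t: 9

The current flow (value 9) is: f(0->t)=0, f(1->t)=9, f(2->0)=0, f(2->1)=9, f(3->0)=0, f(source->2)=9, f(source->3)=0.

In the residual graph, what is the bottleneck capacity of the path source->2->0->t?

1

Residual capacities along the path: source->2: 1, 2->0: 4, 0->t: 9.
Minimum is 1.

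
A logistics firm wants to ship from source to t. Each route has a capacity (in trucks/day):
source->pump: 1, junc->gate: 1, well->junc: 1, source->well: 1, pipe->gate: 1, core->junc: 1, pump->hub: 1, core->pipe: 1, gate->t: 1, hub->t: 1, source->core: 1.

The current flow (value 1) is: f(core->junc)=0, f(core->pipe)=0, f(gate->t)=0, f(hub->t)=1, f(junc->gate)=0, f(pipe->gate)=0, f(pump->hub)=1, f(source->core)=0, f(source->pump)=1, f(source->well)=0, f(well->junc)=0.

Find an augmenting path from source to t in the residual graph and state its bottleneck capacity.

Residual along source->well->junc->gate->t: source->well: 1, well->junc: 1, junc->gate: 1, gate->t: 1.
Bottleneck = min = 1.

source->well->junc->gate->t, bottleneck 1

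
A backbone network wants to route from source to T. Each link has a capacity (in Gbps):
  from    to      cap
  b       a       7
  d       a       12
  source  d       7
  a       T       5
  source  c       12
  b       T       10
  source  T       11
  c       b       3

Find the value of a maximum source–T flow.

Augment source→T: bottleneck 11. Total 11.
Augment source→c→b→T: bottleneck 3. Total 14.
Augment source→d→a→T: bottleneck 5. Total 19.
No augmenting path remains in the residual graph.

19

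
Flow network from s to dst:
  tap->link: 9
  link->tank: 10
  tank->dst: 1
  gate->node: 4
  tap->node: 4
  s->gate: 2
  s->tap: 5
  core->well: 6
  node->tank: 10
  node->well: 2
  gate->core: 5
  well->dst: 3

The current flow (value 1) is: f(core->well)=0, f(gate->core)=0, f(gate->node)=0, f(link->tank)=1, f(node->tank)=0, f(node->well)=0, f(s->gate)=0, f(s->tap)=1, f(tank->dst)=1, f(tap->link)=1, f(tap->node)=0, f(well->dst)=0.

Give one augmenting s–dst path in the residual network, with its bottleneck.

Residual along s->tap->node->well->dst: s->tap: 4, tap->node: 4, node->well: 2, well->dst: 3.
Bottleneck = min = 2.

s->tap->node->well->dst, bottleneck 2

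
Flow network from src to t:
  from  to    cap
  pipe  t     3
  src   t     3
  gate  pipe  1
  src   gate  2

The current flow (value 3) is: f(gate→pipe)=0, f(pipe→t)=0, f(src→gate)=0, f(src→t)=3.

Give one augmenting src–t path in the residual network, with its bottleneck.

Residual along src→gate→pipe→t: src→gate: 2, gate→pipe: 1, pipe→t: 3.
Bottleneck = min = 1.

src→gate→pipe→t, bottleneck 1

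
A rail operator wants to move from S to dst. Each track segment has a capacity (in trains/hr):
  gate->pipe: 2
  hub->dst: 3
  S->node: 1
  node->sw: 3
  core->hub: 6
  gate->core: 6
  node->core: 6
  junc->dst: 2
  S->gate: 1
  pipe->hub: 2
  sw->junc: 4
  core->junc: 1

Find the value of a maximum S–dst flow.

Augment S->gate->pipe->hub->dst: bottleneck 1. Total 1.
Augment S->node->core->hub->dst: bottleneck 1. Total 2.
No augmenting path remains in the residual graph.

2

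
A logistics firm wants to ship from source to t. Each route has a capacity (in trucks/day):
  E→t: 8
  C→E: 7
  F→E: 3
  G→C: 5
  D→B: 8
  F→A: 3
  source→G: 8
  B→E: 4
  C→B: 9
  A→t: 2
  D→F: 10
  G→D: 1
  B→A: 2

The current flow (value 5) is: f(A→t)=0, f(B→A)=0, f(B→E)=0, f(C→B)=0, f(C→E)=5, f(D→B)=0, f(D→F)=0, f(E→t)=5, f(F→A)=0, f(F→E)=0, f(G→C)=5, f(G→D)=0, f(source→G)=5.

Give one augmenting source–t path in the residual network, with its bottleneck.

source→G→D→F→E→t, bottleneck 1

Residual along source→G→D→F→E→t: source→G: 3, G→D: 1, D→F: 10, F→E: 3, E→t: 3.
Bottleneck = min = 1.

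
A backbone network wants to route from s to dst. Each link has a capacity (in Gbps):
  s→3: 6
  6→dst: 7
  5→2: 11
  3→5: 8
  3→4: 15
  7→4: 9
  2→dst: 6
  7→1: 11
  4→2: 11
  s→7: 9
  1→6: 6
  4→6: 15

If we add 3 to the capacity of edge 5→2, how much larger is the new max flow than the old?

0

Original max flow = 13.
Edge 5→2 does not cross the min cut (source side {1, 2, 3, 4, 5, 6, 7, s}), so extra capacity there cannot help.
New max flow = 13. Increase = 0.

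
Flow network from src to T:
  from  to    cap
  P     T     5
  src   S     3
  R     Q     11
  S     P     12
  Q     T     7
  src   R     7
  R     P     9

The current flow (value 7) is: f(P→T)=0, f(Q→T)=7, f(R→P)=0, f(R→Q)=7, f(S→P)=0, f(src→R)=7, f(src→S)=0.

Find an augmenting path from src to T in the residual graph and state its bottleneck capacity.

src→S→P→T, bottleneck 3

Residual along src→S→P→T: src→S: 3, S→P: 12, P→T: 5.
Bottleneck = min = 3.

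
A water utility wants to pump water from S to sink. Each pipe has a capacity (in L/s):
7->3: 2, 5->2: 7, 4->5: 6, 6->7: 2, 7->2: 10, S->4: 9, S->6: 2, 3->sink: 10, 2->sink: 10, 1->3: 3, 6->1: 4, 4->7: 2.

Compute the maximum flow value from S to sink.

Augment S->6->1->3->sink: bottleneck 2. Total 2.
Augment S->4->7->3->sink: bottleneck 2. Total 4.
Augment S->4->5->2->sink: bottleneck 6. Total 10.
No augmenting path remains in the residual graph.

10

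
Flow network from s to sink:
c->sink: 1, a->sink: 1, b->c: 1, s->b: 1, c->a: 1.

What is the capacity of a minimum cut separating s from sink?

Max flow = 1 (via 1 augmenting path).
In the residual at optimum, the set reachable from s is {s}.
Cut edges: s->b (cap 1). Sum = 1.

1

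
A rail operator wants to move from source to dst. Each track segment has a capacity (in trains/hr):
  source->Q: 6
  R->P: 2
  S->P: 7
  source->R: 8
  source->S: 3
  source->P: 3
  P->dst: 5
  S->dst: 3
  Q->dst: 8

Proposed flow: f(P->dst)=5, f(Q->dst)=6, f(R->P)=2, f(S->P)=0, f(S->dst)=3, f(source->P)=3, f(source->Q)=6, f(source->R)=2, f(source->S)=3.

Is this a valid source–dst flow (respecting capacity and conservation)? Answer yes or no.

Yes

Every edge has 0 ≤ f(e) ≤ cap(e).
At each intermediate node, inflow equals outflow.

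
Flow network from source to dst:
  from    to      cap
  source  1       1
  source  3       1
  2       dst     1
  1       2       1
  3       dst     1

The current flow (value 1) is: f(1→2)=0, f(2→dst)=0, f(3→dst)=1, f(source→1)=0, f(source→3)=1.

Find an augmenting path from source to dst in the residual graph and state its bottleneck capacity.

Residual along source→1→2→dst: source→1: 1, 1→2: 1, 2→dst: 1.
Bottleneck = min = 1.

source→1→2→dst, bottleneck 1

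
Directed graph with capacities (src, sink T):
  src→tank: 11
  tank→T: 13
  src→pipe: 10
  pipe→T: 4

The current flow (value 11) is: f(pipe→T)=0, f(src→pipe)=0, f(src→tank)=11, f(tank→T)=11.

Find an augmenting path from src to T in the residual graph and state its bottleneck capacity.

src→pipe→T, bottleneck 4

Residual along src→pipe→T: src→pipe: 10, pipe→T: 4.
Bottleneck = min = 4.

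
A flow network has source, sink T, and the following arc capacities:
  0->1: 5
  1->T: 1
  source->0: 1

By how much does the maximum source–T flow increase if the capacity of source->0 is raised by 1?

0

Original max flow = 1.
Even with extra capacity on source->0, another cut of capacity 1 remains binding.
New max flow = 1. Increase = 0.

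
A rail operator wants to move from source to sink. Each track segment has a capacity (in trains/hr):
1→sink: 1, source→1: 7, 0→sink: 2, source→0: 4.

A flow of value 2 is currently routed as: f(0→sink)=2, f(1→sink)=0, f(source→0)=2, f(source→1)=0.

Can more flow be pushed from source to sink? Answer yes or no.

Yes

Residual path source→1→sink has bottleneck 1 > 0.
Pushing 1 along it raises the flow to 3, so the given flow is not maximum.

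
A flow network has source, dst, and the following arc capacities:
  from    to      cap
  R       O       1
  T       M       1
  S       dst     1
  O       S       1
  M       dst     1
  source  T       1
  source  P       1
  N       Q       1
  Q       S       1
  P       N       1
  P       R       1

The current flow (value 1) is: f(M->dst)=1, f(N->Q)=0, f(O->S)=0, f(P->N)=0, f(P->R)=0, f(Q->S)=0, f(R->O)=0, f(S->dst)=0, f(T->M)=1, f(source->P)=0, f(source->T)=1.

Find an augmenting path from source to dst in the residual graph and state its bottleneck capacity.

Residual along source->P->N->Q->S->dst: source->P: 1, P->N: 1, N->Q: 1, Q->S: 1, S->dst: 1.
Bottleneck = min = 1.

source->P->N->Q->S->dst, bottleneck 1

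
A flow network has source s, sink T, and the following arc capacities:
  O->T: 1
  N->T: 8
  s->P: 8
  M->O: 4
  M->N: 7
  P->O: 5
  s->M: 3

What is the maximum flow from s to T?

Augment s->M->N->T: bottleneck 3. Total 3.
Augment s->P->O->T: bottleneck 1. Total 4.
No augmenting path remains in the residual graph.

4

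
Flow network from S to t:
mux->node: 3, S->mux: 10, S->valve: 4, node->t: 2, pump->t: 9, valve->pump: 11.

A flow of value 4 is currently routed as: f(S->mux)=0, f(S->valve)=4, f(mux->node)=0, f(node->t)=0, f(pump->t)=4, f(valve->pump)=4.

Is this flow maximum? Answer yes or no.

Residual path S->mux->node->t has bottleneck 2 > 0.
Pushing 2 along it raises the flow to 6, so the given flow is not maximum.

No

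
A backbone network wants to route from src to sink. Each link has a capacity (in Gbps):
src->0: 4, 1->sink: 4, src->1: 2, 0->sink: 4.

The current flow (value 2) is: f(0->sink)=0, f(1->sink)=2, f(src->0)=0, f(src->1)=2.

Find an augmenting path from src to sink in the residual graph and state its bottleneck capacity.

Residual along src->0->sink: src->0: 4, 0->sink: 4.
Bottleneck = min = 4.

src->0->sink, bottleneck 4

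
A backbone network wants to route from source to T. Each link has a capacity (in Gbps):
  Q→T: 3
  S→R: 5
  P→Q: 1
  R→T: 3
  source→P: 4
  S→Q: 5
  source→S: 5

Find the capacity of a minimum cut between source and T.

Max flow = 6 (via 3 augmenting paths).
In the residual at optimum, the set reachable from source is {P, source}.
Cut edges: source→S (cap 5), P→Q (cap 1). Sum = 6.

6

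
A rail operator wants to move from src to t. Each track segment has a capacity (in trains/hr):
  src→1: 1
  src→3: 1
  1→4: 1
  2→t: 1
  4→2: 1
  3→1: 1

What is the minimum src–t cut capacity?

1

Max flow = 1 (via 1 augmenting path).
In the residual at optimum, the set reachable from src is {1, 3, src}.
Cut edges: 1→4 (cap 1). Sum = 1.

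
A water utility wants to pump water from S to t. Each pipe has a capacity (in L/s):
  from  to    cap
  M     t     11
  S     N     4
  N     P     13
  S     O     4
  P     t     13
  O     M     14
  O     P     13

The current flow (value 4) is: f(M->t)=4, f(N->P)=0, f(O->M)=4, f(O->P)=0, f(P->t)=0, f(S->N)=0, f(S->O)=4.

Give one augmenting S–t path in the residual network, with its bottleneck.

Residual along S->N->P->t: S->N: 4, N->P: 13, P->t: 13.
Bottleneck = min = 4.

S->N->P->t, bottleneck 4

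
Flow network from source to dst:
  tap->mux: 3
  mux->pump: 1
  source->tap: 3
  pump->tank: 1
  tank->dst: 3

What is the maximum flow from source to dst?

Augment source->tap->mux->pump->tank->dst: bottleneck 1. Total 1.
No augmenting path remains in the residual graph.

1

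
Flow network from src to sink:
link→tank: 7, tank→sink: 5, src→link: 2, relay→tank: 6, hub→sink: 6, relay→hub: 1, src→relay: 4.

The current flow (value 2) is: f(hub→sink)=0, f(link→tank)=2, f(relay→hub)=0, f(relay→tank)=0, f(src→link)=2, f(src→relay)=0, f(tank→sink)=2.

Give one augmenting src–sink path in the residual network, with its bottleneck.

Residual along src→relay→tank→sink: src→relay: 4, relay→tank: 6, tank→sink: 3.
Bottleneck = min = 3.

src→relay→tank→sink, bottleneck 3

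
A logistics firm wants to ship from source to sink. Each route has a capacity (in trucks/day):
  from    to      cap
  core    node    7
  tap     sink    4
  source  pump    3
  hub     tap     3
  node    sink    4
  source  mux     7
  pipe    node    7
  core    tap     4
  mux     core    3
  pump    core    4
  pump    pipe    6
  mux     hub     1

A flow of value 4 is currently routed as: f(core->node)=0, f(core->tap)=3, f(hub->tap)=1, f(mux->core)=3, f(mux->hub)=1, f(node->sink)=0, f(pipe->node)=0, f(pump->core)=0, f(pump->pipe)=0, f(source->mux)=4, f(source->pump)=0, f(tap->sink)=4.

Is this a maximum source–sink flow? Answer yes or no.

Residual path source->pump->core->node->sink has bottleneck 3 > 0.
Pushing 3 along it raises the flow to 7, so the given flow is not maximum.

No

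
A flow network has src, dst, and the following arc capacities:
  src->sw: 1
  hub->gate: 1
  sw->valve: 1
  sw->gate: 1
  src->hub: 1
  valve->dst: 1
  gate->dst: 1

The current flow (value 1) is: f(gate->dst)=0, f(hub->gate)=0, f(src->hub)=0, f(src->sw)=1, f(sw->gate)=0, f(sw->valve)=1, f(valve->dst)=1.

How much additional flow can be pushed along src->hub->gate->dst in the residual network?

1

Residual capacities along the path: src->hub: 1, hub->gate: 1, gate->dst: 1.
Minimum is 1.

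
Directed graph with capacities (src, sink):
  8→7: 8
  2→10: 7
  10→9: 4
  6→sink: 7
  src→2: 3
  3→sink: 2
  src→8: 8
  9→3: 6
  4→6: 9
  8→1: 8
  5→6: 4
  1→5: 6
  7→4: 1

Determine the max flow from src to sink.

Augment src→2→10→9→3→sink: bottleneck 2. Total 2.
Augment src→8→7→4→6→sink: bottleneck 1. Total 3.
Augment src→8→1→5→6→sink: bottleneck 4. Total 7.
No augmenting path remains in the residual graph.

7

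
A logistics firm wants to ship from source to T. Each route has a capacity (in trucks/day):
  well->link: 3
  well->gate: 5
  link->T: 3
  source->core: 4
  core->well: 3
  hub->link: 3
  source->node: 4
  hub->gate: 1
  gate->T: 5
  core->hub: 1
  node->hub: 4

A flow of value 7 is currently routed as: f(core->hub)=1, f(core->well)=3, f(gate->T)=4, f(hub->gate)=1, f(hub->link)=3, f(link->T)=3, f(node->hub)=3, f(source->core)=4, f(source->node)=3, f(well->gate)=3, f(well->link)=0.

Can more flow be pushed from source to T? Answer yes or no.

No

Residual reachable from source: {core, hub, node, source}; T is not reachable.
Saturated cut: core->well, hub->link, hub->gate with total capacity 7 = current flow value. Flow is maximum.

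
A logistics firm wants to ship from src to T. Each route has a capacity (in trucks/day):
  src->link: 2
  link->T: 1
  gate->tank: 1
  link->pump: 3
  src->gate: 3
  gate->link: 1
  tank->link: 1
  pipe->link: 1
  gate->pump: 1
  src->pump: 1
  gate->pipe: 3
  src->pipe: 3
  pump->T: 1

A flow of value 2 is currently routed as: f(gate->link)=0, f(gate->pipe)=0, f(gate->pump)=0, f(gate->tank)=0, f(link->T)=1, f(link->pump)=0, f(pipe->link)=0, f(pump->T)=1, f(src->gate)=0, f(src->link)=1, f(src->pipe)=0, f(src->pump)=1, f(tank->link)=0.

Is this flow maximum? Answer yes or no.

Residual reachable from src: {gate, link, pipe, pump, src, tank}; T is not reachable.
Saturated cut: link->T, pump->T with total capacity 2 = current flow value. Flow is maximum.

Yes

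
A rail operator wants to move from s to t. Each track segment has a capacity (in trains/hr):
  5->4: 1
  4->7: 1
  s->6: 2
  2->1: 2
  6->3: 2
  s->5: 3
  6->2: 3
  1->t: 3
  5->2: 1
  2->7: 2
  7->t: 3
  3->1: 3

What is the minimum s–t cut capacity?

4

Max flow = 4 (via 3 augmenting paths).
In the residual at optimum, the set reachable from s is {5, s}.
Cut edges: s->6 (cap 2), 5->2 (cap 1), 5->4 (cap 1). Sum = 4.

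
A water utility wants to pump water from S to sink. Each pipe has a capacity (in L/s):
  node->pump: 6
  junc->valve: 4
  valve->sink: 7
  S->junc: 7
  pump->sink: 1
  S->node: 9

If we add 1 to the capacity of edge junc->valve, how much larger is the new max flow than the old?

Original max flow = 5.
After raising cap(junc->valve), augmenting paths through that edge carry 1 more unit.
New max flow = 6. Increase = 1.

1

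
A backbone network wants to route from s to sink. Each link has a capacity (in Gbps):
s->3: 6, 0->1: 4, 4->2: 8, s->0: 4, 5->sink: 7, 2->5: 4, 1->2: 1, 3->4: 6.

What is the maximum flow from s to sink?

Augment s->0->1->2->5->sink: bottleneck 1. Total 1.
Augment s->3->4->2->5->sink: bottleneck 3. Total 4.
No augmenting path remains in the residual graph.

4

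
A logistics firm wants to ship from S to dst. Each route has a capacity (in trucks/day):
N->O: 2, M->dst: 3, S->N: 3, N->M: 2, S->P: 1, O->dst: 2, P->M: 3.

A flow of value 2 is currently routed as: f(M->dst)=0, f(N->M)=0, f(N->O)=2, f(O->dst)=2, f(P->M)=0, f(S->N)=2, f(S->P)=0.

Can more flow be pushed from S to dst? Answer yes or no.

Residual path S->N->M->dst has bottleneck 1 > 0.
Pushing 1 along it raises the flow to 3, so the given flow is not maximum.

Yes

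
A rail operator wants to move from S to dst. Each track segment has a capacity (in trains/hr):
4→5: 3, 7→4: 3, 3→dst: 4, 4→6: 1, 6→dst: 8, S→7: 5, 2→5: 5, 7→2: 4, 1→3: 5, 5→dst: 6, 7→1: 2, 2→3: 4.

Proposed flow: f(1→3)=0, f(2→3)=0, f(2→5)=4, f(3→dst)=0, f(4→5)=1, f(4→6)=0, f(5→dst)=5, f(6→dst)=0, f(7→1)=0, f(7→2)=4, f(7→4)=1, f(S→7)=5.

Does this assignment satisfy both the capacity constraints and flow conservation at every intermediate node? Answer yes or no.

Every edge has 0 ≤ f(e) ≤ cap(e).
At each intermediate node, inflow equals outflow.

Yes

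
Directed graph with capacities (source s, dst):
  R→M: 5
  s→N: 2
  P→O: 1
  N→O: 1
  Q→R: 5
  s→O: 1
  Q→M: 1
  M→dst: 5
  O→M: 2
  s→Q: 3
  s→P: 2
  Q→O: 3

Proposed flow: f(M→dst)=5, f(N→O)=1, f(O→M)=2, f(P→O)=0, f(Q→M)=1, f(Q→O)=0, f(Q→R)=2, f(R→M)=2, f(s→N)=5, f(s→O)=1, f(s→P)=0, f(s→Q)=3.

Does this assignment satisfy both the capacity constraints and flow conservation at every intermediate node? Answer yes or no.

No

Capacity violated on s→N: flow 5 > capacity 2.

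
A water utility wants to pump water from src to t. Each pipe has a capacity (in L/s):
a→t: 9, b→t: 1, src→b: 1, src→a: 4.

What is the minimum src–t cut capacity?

Max flow = 5 (via 2 augmenting paths).
In the residual at optimum, the set reachable from src is {src}.
Cut edges: src→b (cap 1), src→a (cap 4). Sum = 5.

5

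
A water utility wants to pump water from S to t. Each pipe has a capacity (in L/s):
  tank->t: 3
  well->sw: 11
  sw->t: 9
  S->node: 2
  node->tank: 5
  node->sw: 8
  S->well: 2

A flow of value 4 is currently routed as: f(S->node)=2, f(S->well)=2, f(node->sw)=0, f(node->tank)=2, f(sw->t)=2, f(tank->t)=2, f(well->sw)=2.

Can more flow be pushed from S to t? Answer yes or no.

No

Residual reachable from S: {S}; t is not reachable.
Saturated cut: S->node, S->well with total capacity 4 = current flow value. Flow is maximum.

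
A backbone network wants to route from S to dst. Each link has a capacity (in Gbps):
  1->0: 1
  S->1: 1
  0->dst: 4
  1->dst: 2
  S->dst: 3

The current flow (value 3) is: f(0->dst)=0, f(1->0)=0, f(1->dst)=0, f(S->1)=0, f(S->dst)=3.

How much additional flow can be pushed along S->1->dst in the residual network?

Residual capacities along the path: S->1: 1, 1->dst: 2.
Minimum is 1.

1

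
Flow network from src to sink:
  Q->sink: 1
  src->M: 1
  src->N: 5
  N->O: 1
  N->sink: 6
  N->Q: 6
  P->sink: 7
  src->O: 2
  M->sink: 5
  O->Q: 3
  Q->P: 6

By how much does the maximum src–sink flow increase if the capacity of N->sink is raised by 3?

0

Original max flow = 8.
Edge N->sink does not cross the min cut (source side {src}), so extra capacity there cannot help.
New max flow = 8. Increase = 0.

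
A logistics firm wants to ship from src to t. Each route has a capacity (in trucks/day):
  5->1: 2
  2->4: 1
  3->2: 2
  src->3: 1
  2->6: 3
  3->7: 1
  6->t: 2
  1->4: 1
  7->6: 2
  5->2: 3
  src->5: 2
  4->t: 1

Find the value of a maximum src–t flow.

3

Augment src->5->1->4->t: bottleneck 1. Total 1.
Augment src->5->2->6->t: bottleneck 1. Total 2.
Augment src->3->2->6->t: bottleneck 1. Total 3.
No augmenting path remains in the residual graph.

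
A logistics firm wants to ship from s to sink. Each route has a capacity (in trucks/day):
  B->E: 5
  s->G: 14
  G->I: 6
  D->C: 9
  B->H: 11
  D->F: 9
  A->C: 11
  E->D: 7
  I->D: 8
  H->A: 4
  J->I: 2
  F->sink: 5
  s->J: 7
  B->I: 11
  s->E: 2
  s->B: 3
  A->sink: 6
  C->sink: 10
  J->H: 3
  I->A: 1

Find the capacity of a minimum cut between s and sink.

Max flow = 16 (via 9 augmenting paths).
In the residual at optimum, the set reachable from s is {G, J, s}.
Cut edges: s->B (cap 3), s->E (cap 2), G->I (cap 6), J->I (cap 2), J->H (cap 3). Sum = 16.

16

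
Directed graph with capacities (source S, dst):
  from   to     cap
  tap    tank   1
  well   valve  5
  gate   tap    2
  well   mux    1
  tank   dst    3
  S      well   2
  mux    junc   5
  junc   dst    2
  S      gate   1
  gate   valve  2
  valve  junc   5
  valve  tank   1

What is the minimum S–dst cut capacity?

3

Max flow = 3 (via 3 augmenting paths).
In the residual at optimum, the set reachable from S is {S}.
Cut edges: S→well (cap 2), S→gate (cap 1). Sum = 3.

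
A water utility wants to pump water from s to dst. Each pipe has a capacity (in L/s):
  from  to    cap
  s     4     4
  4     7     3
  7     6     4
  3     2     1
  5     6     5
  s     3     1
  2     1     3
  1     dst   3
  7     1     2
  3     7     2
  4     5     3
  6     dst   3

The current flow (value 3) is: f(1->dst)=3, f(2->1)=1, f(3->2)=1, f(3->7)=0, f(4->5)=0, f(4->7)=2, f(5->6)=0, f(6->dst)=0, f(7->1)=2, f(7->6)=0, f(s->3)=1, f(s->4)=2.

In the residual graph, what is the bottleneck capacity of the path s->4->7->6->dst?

1

Residual capacities along the path: s->4: 2, 4->7: 1, 7->6: 4, 6->dst: 3.
Minimum is 1.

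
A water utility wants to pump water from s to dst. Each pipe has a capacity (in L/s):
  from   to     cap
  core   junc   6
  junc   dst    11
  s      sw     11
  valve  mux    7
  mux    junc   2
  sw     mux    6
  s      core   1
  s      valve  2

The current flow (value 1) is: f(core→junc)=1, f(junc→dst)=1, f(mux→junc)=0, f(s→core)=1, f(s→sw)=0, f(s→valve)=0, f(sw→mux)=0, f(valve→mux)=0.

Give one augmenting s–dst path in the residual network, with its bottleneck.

s→sw→mux→junc→dst, bottleneck 2

Residual along s→sw→mux→junc→dst: s→sw: 11, sw→mux: 6, mux→junc: 2, junc→dst: 10.
Bottleneck = min = 2.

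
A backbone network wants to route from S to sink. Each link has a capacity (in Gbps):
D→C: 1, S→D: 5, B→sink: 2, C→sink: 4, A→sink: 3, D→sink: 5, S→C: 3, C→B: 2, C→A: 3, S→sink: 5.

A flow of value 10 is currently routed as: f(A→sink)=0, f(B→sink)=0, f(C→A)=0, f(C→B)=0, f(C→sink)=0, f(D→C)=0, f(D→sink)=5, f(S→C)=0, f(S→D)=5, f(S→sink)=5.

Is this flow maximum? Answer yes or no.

Residual path S→C→sink has bottleneck 3 > 0.
Pushing 3 along it raises the flow to 13, so the given flow is not maximum.

No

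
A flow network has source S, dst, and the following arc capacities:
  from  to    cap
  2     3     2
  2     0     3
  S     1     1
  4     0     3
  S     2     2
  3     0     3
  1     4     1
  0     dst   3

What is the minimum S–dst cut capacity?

Max flow = 3 (via 2 augmenting paths).
In the residual at optimum, the set reachable from S is {S}.
Cut edges: S->2 (cap 2), S->1 (cap 1). Sum = 3.

3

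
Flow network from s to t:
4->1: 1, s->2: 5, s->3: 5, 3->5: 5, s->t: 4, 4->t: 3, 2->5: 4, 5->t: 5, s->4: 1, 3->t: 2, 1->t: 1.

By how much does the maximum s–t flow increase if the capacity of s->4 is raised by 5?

Original max flow = 12.
After raising cap(s->4), augmenting paths through that edge carry 3 more units.
New max flow = 15. Increase = 3.

3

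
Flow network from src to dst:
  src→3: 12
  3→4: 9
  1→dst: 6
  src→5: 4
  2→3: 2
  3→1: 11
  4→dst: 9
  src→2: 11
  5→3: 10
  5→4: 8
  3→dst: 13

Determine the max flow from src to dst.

18

Augment src→3→dst: bottleneck 12. Total 12.
Augment src→2→3→dst: bottleneck 1. Total 13.
Augment src→5→4→dst: bottleneck 4. Total 17.
Augment src→2→3→4→dst: bottleneck 1. Total 18.
No augmenting path remains in the residual graph.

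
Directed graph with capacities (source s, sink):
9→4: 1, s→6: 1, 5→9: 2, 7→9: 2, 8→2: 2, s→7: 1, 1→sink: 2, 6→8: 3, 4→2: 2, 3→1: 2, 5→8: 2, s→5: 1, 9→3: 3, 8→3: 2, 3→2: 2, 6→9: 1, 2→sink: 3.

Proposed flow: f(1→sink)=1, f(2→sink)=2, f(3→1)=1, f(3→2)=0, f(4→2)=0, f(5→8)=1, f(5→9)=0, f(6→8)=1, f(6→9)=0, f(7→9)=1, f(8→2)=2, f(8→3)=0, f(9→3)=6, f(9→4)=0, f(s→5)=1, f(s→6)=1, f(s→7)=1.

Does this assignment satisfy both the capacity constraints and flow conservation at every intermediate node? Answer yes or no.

No

Capacity violated on 9→3: flow 6 > capacity 3.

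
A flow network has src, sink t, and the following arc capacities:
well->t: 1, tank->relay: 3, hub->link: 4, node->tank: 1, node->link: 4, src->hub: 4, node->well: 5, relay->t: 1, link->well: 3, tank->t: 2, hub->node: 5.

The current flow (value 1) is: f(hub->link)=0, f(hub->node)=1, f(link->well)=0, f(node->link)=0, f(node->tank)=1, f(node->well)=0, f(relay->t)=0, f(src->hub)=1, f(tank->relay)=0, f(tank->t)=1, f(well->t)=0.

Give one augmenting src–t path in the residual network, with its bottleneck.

src->hub->node->well->t, bottleneck 1

Residual along src->hub->node->well->t: src->hub: 3, hub->node: 4, node->well: 5, well->t: 1.
Bottleneck = min = 1.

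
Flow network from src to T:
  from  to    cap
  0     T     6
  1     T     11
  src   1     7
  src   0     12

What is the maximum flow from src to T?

Augment src->1->T: bottleneck 7. Total 7.
Augment src->0->T: bottleneck 6. Total 13.
No augmenting path remains in the residual graph.

13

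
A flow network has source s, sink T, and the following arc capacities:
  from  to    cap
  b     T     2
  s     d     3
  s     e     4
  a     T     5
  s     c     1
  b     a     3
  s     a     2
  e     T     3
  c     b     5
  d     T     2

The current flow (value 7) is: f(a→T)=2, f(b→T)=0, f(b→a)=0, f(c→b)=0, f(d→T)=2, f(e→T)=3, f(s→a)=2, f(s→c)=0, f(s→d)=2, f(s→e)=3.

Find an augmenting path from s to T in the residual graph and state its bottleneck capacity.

s→c→b→T, bottleneck 1

Residual along s→c→b→T: s→c: 1, c→b: 5, b→T: 2.
Bottleneck = min = 1.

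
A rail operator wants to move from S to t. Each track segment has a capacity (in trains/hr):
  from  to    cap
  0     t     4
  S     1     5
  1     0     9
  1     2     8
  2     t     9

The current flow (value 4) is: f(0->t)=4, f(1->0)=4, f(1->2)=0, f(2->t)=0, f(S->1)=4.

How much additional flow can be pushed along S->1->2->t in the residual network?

1

Residual capacities along the path: S->1: 1, 1->2: 8, 2->t: 9.
Minimum is 1.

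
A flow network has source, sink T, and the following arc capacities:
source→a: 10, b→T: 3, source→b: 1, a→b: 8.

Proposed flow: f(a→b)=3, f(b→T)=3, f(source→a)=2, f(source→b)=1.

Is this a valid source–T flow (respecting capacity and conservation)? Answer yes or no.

No

Conservation fails at a: inflow 2 ≠ outflow 3.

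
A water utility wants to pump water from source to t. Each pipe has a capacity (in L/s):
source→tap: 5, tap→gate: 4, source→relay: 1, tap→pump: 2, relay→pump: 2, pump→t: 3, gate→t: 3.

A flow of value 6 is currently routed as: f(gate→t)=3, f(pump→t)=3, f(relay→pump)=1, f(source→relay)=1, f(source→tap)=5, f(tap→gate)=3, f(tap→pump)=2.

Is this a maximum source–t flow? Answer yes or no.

Yes

Residual reachable from source: {source}; t is not reachable.
Saturated cut: source→relay, source→tap with total capacity 6 = current flow value. Flow is maximum.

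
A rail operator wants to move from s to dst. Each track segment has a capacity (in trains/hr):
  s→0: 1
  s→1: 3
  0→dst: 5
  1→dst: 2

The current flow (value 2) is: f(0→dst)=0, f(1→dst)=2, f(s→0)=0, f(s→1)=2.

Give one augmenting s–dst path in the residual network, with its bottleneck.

Residual along s→0→dst: s→0: 1, 0→dst: 5.
Bottleneck = min = 1.

s→0→dst, bottleneck 1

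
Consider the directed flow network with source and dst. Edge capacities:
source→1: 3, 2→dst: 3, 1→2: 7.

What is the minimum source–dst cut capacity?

Max flow = 3 (via 1 augmenting path).
In the residual at optimum, the set reachable from source is {source}.
Cut edges: source→1 (cap 3). Sum = 3.

3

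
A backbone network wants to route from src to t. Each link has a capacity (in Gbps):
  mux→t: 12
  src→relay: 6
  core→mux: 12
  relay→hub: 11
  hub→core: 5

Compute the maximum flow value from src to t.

5

Augment src→relay→hub→core→mux→t: bottleneck 5. Total 5.
No augmenting path remains in the residual graph.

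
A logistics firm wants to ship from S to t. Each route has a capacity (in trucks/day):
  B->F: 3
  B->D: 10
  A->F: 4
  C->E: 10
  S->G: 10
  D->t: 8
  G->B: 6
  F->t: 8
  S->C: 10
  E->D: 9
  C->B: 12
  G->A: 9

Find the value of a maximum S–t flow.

15

Augment S->C->E->D->t: bottleneck 8. Total 8.
Augment S->C->B->F->t: bottleneck 2. Total 10.
Augment S->G->B->F->t: bottleneck 1. Total 11.
Augment S->G->A->F->t: bottleneck 4. Total 15.
No augmenting path remains in the residual graph.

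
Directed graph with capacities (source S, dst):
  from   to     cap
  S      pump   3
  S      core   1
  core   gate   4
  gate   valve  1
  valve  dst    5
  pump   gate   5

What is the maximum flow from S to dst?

1

Augment S->core->gate->valve->dst: bottleneck 1. Total 1.
No augmenting path remains in the residual graph.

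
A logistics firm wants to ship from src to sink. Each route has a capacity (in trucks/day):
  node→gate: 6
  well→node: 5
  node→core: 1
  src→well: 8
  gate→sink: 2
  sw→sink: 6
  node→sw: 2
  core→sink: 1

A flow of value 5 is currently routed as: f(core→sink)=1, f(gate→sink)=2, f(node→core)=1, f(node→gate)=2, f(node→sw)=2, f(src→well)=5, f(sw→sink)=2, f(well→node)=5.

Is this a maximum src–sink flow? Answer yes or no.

Yes

Residual reachable from src: {src, well}; sink is not reachable.
Saturated cut: well→node with total capacity 5 = current flow value. Flow is maximum.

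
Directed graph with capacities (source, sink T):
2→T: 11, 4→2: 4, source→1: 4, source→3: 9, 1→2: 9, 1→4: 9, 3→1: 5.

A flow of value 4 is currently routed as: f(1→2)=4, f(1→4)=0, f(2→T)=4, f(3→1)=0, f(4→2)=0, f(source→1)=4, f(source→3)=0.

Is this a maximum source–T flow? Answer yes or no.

Residual path source→3→1→2→T has bottleneck 5 > 0.
Pushing 5 along it raises the flow to 9, so the given flow is not maximum.

No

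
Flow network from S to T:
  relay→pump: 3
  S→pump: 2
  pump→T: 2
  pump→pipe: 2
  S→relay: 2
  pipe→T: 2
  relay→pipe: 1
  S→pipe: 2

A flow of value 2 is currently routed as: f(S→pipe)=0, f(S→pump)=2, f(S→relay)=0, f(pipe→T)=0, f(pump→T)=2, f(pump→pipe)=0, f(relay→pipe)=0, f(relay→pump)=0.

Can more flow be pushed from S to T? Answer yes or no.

Yes

Residual path S→pipe→T has bottleneck 2 > 0.
Pushing 2 along it raises the flow to 4, so the given flow is not maximum.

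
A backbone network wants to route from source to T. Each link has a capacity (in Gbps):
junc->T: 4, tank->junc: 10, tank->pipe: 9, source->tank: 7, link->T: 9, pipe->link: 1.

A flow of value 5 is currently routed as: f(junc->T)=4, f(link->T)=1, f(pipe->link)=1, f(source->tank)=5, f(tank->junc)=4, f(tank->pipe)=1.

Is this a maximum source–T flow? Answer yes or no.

Yes

Residual reachable from source: {junc, pipe, source, tank}; T is not reachable.
Saturated cut: pipe->link, junc->T with total capacity 5 = current flow value. Flow is maximum.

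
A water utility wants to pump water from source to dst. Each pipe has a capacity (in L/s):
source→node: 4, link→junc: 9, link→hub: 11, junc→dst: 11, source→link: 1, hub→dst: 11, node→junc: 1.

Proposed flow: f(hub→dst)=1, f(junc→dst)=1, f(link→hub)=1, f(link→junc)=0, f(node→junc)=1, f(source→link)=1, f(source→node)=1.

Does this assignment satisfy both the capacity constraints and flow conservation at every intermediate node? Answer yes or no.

Every edge has 0 ≤ f(e) ≤ cap(e).
At each intermediate node, inflow equals outflow.

Yes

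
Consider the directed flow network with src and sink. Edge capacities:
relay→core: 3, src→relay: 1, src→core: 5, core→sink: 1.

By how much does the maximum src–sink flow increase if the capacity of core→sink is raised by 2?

2

Original max flow = 1.
After raising cap(core→sink), augmenting paths through that edge carry 2 more units.
New max flow = 3. Increase = 2.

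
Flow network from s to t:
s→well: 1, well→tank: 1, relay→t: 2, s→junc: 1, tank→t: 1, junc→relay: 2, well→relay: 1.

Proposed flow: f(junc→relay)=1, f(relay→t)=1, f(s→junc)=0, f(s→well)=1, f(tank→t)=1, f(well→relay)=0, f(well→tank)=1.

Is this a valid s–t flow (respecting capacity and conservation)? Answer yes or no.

No

Conservation fails at junc: inflow 0 ≠ outflow 1.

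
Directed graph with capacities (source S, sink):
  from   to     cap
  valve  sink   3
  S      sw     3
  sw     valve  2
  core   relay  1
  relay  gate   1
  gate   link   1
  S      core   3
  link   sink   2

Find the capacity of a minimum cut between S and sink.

Max flow = 3 (via 2 augmenting paths).
In the residual at optimum, the set reachable from S is {S, core, sw}.
Cut edges: core->relay (cap 1), sw->valve (cap 2). Sum = 3.

3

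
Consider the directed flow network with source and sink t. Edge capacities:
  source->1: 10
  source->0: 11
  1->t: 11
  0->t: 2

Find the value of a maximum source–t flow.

12

Augment source->1->t: bottleneck 10. Total 10.
Augment source->0->t: bottleneck 2. Total 12.
No augmenting path remains in the residual graph.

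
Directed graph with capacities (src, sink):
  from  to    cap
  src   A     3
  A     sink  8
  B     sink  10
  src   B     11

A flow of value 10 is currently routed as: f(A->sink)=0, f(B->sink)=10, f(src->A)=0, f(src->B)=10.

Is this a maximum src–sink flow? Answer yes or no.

Residual path src->A->sink has bottleneck 3 > 0.
Pushing 3 along it raises the flow to 13, so the given flow is not maximum.

No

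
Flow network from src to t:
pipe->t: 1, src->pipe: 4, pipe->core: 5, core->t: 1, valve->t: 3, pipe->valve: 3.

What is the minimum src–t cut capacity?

Max flow = 4 (via 2 augmenting paths).
In the residual at optimum, the set reachable from src is {src}.
Cut edges: src->pipe (cap 4). Sum = 4.

4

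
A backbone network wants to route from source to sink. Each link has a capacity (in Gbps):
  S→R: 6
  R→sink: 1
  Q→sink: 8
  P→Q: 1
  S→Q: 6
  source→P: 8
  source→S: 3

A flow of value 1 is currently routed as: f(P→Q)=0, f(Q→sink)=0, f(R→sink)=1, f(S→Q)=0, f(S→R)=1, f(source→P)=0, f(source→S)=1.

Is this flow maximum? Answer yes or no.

No

Residual path source→S→Q→sink has bottleneck 2 > 0.
Pushing 2 along it raises the flow to 3, so the given flow is not maximum.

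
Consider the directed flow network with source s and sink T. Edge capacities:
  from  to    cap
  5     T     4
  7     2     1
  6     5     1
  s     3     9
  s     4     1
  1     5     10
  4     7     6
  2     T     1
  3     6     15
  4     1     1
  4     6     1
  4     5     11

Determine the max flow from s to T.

Augment s→4→5→T: bottleneck 1. Total 1.
Augment s→3→6→5→T: bottleneck 1. Total 2.
No augmenting path remains in the residual graph.

2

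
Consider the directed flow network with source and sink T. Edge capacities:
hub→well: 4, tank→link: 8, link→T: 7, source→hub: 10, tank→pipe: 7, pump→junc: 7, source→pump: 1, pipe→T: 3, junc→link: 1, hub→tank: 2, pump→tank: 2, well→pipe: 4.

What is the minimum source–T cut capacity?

6

Max flow = 6 (via 3 augmenting paths).
In the residual at optimum, the set reachable from source is {hub, pipe, source, well}.
Cut edges: source→pump (cap 1), hub→tank (cap 2), pipe→T (cap 3). Sum = 6.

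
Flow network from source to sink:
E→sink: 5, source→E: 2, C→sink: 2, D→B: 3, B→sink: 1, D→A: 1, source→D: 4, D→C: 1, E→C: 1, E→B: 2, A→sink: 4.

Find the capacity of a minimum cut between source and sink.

Max flow = 5 (via 4 augmenting paths).
In the residual at optimum, the set reachable from source is {B, D, source}.
Cut edges: source→E (cap 2), D→C (cap 1), D→A (cap 1), B→sink (cap 1). Sum = 5.

5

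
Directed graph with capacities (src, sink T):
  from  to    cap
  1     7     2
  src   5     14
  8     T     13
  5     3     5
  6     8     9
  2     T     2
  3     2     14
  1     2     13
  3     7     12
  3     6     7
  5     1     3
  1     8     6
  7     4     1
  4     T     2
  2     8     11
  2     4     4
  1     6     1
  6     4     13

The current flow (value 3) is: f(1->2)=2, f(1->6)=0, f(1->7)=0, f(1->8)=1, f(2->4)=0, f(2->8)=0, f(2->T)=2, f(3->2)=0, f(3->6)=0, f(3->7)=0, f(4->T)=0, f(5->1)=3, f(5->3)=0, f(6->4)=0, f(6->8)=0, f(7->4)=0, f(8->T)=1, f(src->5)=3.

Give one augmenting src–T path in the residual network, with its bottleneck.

Residual along src->5->3->7->4->T: src->5: 11, 5->3: 5, 3->7: 12, 7->4: 1, 4->T: 2.
Bottleneck = min = 1.

src->5->3->7->4->T, bottleneck 1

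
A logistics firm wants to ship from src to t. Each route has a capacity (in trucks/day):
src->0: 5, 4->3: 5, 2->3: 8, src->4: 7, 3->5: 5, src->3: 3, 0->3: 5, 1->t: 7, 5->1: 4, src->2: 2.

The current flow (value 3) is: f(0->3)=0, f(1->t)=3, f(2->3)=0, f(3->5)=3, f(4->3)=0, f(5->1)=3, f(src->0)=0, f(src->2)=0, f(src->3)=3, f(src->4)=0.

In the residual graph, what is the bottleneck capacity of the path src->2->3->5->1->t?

1

Residual capacities along the path: src->2: 2, 2->3: 8, 3->5: 2, 5->1: 1, 1->t: 4.
Minimum is 1.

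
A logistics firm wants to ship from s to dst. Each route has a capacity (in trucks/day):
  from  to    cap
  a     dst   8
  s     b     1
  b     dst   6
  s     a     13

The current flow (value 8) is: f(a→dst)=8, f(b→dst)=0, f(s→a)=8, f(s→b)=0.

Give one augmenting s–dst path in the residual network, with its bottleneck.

Residual along s→b→dst: s→b: 1, b→dst: 6.
Bottleneck = min = 1.

s→b→dst, bottleneck 1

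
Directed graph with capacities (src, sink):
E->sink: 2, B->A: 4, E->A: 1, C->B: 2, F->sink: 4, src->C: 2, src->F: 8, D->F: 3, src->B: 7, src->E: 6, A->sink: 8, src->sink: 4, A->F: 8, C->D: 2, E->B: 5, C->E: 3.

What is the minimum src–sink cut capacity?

15

Max flow = 15 (via 5 augmenting paths).
In the residual at optimum, the set reachable from src is {B, C, D, E, F, src}.
Cut edges: src->sink (cap 4), E->A (cap 1), E->sink (cap 2), B->A (cap 4), F->sink (cap 4). Sum = 15.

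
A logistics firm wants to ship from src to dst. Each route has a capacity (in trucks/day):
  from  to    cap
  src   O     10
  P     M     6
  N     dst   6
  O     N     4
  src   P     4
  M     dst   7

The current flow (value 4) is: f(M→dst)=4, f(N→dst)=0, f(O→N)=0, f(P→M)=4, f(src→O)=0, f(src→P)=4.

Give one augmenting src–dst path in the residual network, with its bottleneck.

Residual along src→O→N→dst: src→O: 10, O→N: 4, N→dst: 6.
Bottleneck = min = 4.

src→O→N→dst, bottleneck 4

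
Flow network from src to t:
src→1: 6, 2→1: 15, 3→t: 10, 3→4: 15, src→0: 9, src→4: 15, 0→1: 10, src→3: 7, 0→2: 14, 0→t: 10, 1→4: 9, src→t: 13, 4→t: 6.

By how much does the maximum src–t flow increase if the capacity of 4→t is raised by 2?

2

Original max flow = 35.
After raising cap(4→t), augmenting paths through that edge carry 2 more units.
New max flow = 37. Increase = 2.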